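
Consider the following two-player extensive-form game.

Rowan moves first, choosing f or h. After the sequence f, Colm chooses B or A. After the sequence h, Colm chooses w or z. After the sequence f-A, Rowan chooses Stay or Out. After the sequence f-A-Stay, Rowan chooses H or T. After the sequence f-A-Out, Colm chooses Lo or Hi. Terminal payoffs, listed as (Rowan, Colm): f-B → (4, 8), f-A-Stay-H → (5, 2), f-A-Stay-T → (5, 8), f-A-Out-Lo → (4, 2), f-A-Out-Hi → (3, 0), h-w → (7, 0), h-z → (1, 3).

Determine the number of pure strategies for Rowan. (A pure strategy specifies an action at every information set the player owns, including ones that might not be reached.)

Rowan owns the root with actions {f, h} — two choices.
Rowan owns the node after f-A with actions {Stay, Out} — two choices.
Rowan owns the node after f-A-Stay with actions {H, T} — two choices.
A pure strategy fixes one action at each information set independently, so the count is the product 2 × 2 × 2 = 8.

8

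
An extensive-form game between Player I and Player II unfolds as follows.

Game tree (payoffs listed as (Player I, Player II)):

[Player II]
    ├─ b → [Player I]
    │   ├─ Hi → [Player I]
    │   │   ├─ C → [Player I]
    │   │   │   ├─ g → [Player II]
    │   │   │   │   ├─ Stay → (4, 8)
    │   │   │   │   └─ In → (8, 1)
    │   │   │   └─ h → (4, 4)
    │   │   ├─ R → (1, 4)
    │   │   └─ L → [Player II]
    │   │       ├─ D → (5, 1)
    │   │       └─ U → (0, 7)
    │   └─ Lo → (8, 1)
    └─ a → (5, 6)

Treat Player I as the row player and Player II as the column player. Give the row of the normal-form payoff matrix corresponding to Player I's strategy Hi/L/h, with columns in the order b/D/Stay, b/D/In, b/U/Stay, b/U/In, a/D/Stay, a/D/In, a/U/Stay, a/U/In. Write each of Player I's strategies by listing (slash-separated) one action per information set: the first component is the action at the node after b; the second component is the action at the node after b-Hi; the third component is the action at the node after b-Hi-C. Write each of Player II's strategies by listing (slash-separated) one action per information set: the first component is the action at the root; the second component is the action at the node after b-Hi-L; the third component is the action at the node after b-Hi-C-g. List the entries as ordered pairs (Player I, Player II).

vs b/D/Stay: Player II plays b → Player I plays Hi at [b] → Player I plays L at [b-Hi] → Player II plays D at [b-Hi-L] → (5, 1)
vs b/D/In: Player II plays b → Player I plays Hi at [b] → Player I plays L at [b-Hi] → Player II plays D at [b-Hi-L] → (5, 1)
vs b/U/Stay: Player II plays b → Player I plays Hi at [b] → Player I plays L at [b-Hi] → Player II plays U at [b-Hi-L] → (0, 7)
vs b/U/In: Player II plays b → Player I plays Hi at [b] → Player I plays L at [b-Hi] → Player II plays U at [b-Hi-L] → (0, 7)
vs a/D/Stay: Player II plays a → (5, 6)
vs a/D/In: Player II plays a → (5, 6)
vs a/U/Stay: Player II plays a → (5, 6)
vs a/U/In: Player II plays a → (5, 6)

(5,1) (5,1) (0,7) (0,7) (5,6) (5,6) (5,6) (5,6)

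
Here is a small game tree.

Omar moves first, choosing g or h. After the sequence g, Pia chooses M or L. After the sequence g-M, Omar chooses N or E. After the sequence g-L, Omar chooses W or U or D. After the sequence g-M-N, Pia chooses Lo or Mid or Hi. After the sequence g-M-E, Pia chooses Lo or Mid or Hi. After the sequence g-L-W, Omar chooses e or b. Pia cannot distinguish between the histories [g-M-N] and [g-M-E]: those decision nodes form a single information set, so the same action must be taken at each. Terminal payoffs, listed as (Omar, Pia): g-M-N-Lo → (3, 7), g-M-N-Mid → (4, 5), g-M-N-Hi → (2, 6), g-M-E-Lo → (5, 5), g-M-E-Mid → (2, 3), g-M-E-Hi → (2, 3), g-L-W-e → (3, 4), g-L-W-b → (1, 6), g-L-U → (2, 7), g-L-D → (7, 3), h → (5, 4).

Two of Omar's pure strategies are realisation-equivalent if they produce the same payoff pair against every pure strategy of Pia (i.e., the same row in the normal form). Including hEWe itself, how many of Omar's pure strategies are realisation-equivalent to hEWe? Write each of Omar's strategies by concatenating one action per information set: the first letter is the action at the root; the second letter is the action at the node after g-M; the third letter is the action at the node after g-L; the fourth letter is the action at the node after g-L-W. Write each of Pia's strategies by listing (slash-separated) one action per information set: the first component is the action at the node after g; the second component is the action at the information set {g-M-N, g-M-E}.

Row for hEWe (columns M/Lo, M/Mid, M/Hi, L/Lo, L/Mid, L/Hi): (5,4) (5,4) (5,4) (5,4) (5,4) (5,4).
Under hEWe, Omar's choice at the node after g-M and at the node after g-L and at the node after g-L-W can never be reached regardless of what Pia does, so varying those choices leaves every outcome unchanged.
Holding the reachable choices fixed and varying the unreachable ones freely already gives 2 × 3 × 2 = 12 equivalent strategies.
No other strategy reproduces this row, so those 12 are the full class: hNWe, hNWb, hNUe, hNUb, hNDe, hNDb, hEWe, hEWb, hEUe, hEUb, hEDe, hEDb.

12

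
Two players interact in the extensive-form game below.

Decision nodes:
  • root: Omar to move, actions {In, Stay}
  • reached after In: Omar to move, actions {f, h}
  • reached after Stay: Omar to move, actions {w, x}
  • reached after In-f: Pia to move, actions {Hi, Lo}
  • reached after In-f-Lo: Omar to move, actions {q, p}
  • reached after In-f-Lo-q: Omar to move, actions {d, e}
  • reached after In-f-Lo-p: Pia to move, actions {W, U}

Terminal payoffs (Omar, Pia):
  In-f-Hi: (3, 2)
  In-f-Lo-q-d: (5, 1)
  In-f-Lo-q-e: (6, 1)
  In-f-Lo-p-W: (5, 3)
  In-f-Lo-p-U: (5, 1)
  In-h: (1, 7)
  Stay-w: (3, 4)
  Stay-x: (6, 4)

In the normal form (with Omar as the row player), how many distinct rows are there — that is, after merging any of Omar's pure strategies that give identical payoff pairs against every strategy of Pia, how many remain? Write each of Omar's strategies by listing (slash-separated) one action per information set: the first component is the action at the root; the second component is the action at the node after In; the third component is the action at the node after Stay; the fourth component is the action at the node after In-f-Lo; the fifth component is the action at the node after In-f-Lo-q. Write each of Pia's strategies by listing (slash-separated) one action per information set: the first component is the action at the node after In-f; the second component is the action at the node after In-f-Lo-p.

6

Omar has 32 pure strategies: In/f/w/q/d, In/f/w/q/e, In/f/w/p/d, In/f/w/p/e, In/f/x/q/d, In/f/x/q/e, In/f/x/p/d, In/f/x/p/e, In/h/w/q/d, In/h/w/q/e, In/h/w/p/d, In/h/w/p/e, In/h/x/q/d, In/h/x/q/e, In/h/x/p/d, In/h/x/p/e, Stay/f/w/q/d, Stay/f/w/q/e, Stay/f/w/p/d, Stay/f/w/p/e, Stay/f/x/q/d, Stay/f/x/q/e, Stay/f/x/p/d, Stay/f/x/p/e, Stay/h/w/q/d, Stay/h/w/q/e, Stay/h/w/p/d, Stay/h/w/p/e, Stay/h/x/q/d, Stay/h/x/q/e, Stay/h/x/p/d, Stay/h/x/p/e. Columns: Hi/W, Hi/U, Lo/W, Lo/U.
{In/f/w/q/d, In/f/x/q/d} → row (3,2) (3,2) (5,1) (5,1)
{In/f/w/q/e, In/f/x/q/e} → row (3,2) (3,2) (6,1) (6,1)
{In/f/w/p/d, In/f/w/p/e, In/f/x/p/d, In/f/x/p/e} → row (3,2) (3,2) (5,3) (5,1)
{In/h/w/q/d, In/h/w/q/e, In/h/w/p/d, In/h/w/p/e, In/h/x/q/d, In/h/x/q/e, In/h/x/p/d, In/h/x/p/e} → row (1,7) (1,7) (1,7) (1,7)
{Stay/f/w/q/d, Stay/f/w/q/e, Stay/f/w/p/d, Stay/f/w/p/e, Stay/h/w/q/d, Stay/h/w/q/e, Stay/h/w/p/d, Stay/h/w/p/e} → row (3,4) (3,4) (3,4) (3,4)
{Stay/f/x/q/d, Stay/f/x/q/e, Stay/f/x/p/d, Stay/f/x/p/e, Stay/h/x/q/d, Stay/h/x/q/e, Stay/h/x/p/d, Stay/h/x/p/e} → row (6,4) (6,4) (6,4) (6,4)
That's 6 distinct rows out of 32 strategies.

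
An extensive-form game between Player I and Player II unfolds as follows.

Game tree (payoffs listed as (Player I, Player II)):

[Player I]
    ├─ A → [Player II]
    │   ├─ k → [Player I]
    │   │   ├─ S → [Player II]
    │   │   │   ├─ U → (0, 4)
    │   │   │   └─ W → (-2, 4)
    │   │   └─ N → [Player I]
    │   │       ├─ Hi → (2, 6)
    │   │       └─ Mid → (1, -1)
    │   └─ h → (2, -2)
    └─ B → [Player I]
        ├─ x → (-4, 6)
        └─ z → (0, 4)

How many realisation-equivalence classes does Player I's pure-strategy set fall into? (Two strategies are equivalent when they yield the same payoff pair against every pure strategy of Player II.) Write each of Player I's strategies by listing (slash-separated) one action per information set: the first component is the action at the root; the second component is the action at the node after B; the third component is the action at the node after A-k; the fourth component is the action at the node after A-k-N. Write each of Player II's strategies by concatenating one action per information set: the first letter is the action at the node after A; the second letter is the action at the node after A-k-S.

5

Player I has 16 pure strategies: A/x/S/Hi, A/x/S/Mid, A/x/N/Hi, A/x/N/Mid, A/z/S/Hi, A/z/S/Mid, A/z/N/Hi, A/z/N/Mid, B/x/S/Hi, B/x/S/Mid, B/x/N/Hi, B/x/N/Mid, B/z/S/Hi, B/z/S/Mid, B/z/N/Hi, B/z/N/Mid. Columns: kU, kW, hU, hW.
{A/x/S/Hi, A/x/S/Mid, A/z/S/Hi, A/z/S/Mid} → row (0,4) (-2,4) (2,-2) (2,-2)
{A/x/N/Hi, A/z/N/Hi} → row (2,6) (2,6) (2,-2) (2,-2)
{A/x/N/Mid, A/z/N/Mid} → row (1,-1) (1,-1) (2,-2) (2,-2)
{B/x/S/Hi, B/x/S/Mid, B/x/N/Hi, B/x/N/Mid} → row (-4,6) (-4,6) (-4,6) (-4,6)
{B/z/S/Hi, B/z/S/Mid, B/z/N/Hi, B/z/N/Mid} → row (0,4) (0,4) (0,4) (0,4)
That's 5 distinct rows out of 16 strategies.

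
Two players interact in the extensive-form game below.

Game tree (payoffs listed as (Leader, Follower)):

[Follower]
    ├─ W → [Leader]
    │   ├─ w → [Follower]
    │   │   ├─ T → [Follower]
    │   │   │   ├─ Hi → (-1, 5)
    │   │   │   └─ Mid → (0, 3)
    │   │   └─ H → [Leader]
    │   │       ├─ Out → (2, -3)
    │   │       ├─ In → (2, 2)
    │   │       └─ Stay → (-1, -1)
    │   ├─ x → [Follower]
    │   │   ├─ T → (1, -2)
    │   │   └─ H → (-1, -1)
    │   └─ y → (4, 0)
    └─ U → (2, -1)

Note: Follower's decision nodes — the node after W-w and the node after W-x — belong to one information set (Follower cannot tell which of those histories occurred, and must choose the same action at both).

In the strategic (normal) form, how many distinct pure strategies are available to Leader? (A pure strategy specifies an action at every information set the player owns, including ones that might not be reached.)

Leader owns the node after W with actions {w, x, y} — three choices.
Leader owns the node after W-w-H with actions {Out, In, Stay} — three choices.
A pure strategy fixes one action at each information set independently, so the count is the product 3 × 3 = 9.

9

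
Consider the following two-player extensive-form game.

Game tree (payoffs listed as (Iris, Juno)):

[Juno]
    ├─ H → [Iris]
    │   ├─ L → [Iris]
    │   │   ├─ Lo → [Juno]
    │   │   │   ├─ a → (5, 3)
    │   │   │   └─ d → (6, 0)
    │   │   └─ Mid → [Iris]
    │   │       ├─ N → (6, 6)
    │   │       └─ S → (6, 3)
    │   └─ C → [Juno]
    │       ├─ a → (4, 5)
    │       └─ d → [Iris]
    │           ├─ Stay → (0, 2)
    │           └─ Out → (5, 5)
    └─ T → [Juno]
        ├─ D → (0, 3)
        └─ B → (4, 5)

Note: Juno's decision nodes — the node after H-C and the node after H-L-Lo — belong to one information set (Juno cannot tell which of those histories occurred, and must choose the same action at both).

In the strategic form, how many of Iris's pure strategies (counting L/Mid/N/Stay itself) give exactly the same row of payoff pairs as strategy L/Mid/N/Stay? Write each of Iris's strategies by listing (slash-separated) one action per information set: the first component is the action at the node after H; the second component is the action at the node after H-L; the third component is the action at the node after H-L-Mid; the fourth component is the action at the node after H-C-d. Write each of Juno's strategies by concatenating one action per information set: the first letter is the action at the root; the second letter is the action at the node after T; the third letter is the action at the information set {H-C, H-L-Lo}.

2

Row for L/Mid/N/Stay (columns HDa, HDd, HBa, HBd, TDa, TDd, TBa, TBd): (6,6) (6,6) (6,6) (6,6) (0,3) (0,3) (4,5) (4,5).
Under L/Mid/N/Stay, Iris's choice at the node after H-C-d can never be reached regardless of what Juno does, so varying those choices leaves every outcome unchanged.
Holding the reachable choices fixed and varying the unreachable one freely already gives 2 equivalent strategies.
No other strategy reproduces this row, so those 2 are the full class: L/Mid/N/Stay, L/Mid/N/Out.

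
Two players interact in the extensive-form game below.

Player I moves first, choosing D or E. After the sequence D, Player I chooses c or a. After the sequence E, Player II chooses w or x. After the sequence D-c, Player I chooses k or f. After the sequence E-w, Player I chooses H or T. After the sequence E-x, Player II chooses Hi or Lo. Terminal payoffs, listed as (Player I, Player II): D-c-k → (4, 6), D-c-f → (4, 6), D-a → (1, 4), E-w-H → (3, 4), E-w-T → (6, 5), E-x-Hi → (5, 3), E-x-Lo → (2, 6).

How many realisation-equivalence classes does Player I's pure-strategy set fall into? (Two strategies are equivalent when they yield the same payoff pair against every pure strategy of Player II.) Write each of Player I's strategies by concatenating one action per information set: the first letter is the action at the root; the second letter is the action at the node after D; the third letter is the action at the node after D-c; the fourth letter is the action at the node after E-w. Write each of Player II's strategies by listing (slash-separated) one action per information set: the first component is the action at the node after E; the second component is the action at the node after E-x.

4

Player I has 16 pure strategies: DckH, DckT, DcfH, DcfT, DakH, DakT, DafH, DafT, EckH, EckT, EcfH, EcfT, EakH, EakT, EafH, EafT. Columns: w/Hi, w/Lo, x/Hi, x/Lo.
{DckH, DckT, DcfH, DcfT} → row (4,6) (4,6) (4,6) (4,6)
{DakH, DakT, DafH, DafT} → row (1,4) (1,4) (1,4) (1,4)
{EckH, EcfH, EakH, EafH} → row (3,4) (3,4) (5,3) (2,6)
{EckT, EcfT, EakT, EafT} → row (6,5) (6,5) (5,3) (2,6)
That's 4 distinct rows out of 16 strategies.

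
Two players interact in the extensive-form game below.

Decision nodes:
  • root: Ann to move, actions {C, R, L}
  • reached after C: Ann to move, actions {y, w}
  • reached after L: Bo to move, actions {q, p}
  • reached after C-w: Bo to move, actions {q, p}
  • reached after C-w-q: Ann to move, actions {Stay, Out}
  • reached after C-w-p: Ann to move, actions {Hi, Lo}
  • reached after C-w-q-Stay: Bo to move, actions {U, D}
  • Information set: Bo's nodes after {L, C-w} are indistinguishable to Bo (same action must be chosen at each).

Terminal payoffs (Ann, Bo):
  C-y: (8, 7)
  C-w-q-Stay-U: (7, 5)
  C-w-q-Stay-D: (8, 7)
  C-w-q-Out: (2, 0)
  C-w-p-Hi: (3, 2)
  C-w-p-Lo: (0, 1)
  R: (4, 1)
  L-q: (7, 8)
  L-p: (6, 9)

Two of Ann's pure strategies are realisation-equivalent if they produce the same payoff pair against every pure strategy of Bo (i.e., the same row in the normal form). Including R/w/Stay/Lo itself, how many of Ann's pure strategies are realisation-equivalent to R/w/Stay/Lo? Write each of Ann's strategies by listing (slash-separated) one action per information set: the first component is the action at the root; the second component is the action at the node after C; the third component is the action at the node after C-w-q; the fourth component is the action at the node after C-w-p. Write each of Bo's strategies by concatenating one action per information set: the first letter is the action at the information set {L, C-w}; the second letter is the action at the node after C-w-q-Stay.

8

Row for R/w/Stay/Lo (columns qU, qD, pU, pD): (4,1) (4,1) (4,1) (4,1).
Under R/w/Stay/Lo, Ann's choice at the node after C and at the node after C-w-q and at the node after C-w-p can never be reached regardless of what Bo does, so varying those choices leaves every outcome unchanged.
Holding the reachable choices fixed and varying the unreachable ones freely already gives 2 × 2 × 2 = 8 equivalent strategies.
No other strategy reproduces this row, so those 8 are the full class: R/y/Stay/Hi, R/y/Stay/Lo, R/y/Out/Hi, R/y/Out/Lo, R/w/Stay/Hi, R/w/Stay/Lo, R/w/Out/Hi, R/w/Out/Lo.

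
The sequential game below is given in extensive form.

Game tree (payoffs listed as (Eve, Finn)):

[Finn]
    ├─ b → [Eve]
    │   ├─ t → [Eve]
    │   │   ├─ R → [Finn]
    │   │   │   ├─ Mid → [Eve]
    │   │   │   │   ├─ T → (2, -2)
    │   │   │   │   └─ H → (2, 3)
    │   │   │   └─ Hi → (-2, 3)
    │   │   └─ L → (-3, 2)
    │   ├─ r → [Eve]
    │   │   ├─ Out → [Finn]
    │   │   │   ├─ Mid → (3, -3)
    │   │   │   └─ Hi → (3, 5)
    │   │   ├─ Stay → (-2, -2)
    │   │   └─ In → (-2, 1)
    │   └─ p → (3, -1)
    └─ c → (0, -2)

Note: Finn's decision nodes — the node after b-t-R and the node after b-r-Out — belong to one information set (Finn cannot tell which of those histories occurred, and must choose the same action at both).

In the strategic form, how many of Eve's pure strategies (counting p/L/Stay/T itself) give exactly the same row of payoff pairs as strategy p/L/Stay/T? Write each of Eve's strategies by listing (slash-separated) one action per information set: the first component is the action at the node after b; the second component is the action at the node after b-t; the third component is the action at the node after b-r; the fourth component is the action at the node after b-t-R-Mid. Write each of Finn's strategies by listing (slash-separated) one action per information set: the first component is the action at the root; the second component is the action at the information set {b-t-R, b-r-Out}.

12

Row for p/L/Stay/T (columns b/Mid, b/Hi, c/Mid, c/Hi): (3,-1) (3,-1) (0,-2) (0,-2).
Under p/L/Stay/T, Eve's choice at the node after b-t and at the node after b-r and at the node after b-t-R-Mid can never be reached regardless of what Finn does, so varying those choices leaves every outcome unchanged.
Holding the reachable choices fixed and varying the unreachable ones freely already gives 2 × 3 × 2 = 12 equivalent strategies.
No other strategy reproduces this row, so those 12 are the full class: p/R/Out/T, p/R/Out/H, p/R/Stay/T, p/R/Stay/H, p/R/In/T, p/R/In/H, p/L/Out/T, p/L/Out/H, p/L/Stay/T, p/L/Stay/H, p/L/In/T, p/L/In/H.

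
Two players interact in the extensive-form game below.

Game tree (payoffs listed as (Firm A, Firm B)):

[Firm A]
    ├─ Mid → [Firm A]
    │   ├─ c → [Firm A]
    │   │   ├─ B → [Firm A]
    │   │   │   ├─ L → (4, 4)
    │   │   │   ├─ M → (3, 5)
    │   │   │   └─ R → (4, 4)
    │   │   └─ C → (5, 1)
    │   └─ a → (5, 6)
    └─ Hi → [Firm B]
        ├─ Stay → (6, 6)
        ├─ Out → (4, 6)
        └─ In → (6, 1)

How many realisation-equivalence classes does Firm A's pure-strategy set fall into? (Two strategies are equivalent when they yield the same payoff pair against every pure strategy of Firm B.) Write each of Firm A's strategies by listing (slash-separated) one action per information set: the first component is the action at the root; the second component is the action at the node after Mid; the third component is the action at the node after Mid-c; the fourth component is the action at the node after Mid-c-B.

5

Firm A has 24 pure strategies: Mid/c/B/L, Mid/c/B/M, Mid/c/B/R, Mid/c/C/L, Mid/c/C/M, Mid/c/C/R, Mid/a/B/L, Mid/a/B/M, Mid/a/B/R, Mid/a/C/L, Mid/a/C/M, Mid/a/C/R, Hi/c/B/L, Hi/c/B/M, Hi/c/B/R, Hi/c/C/L, Hi/c/C/M, Hi/c/C/R, Hi/a/B/L, Hi/a/B/M, Hi/a/B/R, Hi/a/C/L, Hi/a/C/M, Hi/a/C/R. Columns: Stay, Out, In.
{Mid/c/B/L, Mid/c/B/R} → row (4,4) (4,4) (4,4)
{Mid/c/B/M} → row (3,5) (3,5) (3,5)
{Mid/c/C/L, Mid/c/C/M, Mid/c/C/R} → row (5,1) (5,1) (5,1)
{Mid/a/B/L, Mid/a/B/M, Mid/a/B/R, Mid/a/C/L, Mid/a/C/M, Mid/a/C/R} → row (5,6) (5,6) (5,6)
{Hi/c/B/L, Hi/c/B/M, Hi/c/B/R, Hi/c/C/L, Hi/c/C/M, Hi/c/C/R, Hi/a/B/L, Hi/a/B/M, Hi/a/B/R, Hi/a/C/L, Hi/a/C/M, Hi/a/C/R} → row (6,6) (4,6) (6,1)
That's 5 distinct rows out of 24 strategies.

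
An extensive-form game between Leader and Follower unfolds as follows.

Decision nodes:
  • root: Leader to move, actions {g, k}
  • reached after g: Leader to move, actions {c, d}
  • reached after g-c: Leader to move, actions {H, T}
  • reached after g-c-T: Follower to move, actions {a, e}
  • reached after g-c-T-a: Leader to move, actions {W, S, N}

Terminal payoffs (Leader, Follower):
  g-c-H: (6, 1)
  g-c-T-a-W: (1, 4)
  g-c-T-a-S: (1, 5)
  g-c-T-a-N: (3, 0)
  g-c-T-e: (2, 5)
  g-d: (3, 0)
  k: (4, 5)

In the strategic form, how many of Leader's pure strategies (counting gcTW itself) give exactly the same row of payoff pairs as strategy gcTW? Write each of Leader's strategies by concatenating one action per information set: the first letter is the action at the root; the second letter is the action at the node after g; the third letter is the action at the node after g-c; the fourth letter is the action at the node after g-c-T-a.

Row for gcTW (columns a, e): (1,4) (2,5).
Every one of Leader's information sets is on the play path for some reply by Follower when Leader follows gcTW.
Changing the action at any of them therefore changes at least one column, so only gcTW itself gives this row.

1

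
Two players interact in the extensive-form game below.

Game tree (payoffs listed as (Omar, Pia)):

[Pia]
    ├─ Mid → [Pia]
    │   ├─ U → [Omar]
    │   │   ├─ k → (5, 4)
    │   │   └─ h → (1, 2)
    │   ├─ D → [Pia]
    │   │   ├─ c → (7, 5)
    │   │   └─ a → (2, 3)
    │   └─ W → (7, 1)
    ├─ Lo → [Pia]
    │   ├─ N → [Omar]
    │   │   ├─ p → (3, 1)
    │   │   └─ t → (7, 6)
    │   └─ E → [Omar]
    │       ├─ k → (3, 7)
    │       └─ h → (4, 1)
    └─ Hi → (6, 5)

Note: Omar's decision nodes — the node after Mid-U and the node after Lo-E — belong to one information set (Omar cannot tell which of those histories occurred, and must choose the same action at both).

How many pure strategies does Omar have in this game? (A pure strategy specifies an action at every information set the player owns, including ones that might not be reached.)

4

Omar owns the information set {Mid-U, Lo-E} with actions {k, h} — two choices.
Omar owns the node after Lo-N with actions {p, t} — two choices.
A pure strategy fixes one action at each information set independently, so the count is the product 2 × 2 = 4.
(For reference, Pia has 36 pure strategies, giving a 4×36 normal-form matrix.)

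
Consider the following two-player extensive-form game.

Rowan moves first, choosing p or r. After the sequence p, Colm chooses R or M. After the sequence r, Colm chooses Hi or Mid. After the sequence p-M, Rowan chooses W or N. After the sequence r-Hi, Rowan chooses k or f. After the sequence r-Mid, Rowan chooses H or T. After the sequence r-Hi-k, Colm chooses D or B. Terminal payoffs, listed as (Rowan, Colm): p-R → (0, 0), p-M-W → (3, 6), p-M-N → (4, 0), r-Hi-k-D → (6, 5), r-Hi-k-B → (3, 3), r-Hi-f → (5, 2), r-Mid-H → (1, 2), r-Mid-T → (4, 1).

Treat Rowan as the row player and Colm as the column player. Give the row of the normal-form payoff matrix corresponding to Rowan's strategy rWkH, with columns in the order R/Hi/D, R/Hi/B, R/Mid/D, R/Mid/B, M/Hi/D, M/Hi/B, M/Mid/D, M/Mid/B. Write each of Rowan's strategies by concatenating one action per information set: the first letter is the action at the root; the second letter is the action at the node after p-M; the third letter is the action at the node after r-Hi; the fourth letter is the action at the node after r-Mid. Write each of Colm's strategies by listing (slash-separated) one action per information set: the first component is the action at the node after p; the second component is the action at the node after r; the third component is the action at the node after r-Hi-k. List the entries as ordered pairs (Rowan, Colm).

vs R/Hi/D: Rowan plays r → Colm plays Hi at [r] → Rowan plays k at [r-Hi] → Colm plays D at [r-Hi-k] → (6, 5)
vs R/Hi/B: Rowan plays r → Colm plays Hi at [r] → Rowan plays k at [r-Hi] → Colm plays B at [r-Hi-k] → (3, 3)
vs R/Mid/D: Rowan plays r → Colm plays Mid at [r] → Rowan plays H at [r-Mid] → (1, 2)
vs R/Mid/B: Rowan plays r → Colm plays Mid at [r] → Rowan plays H at [r-Mid] → (1, 2)
vs M/Hi/D: Rowan plays r → Colm plays Hi at [r] → Rowan plays k at [r-Hi] → Colm plays D at [r-Hi-k] → (6, 5)
vs M/Hi/B: Rowan plays r → Colm plays Hi at [r] → Rowan plays k at [r-Hi] → Colm plays B at [r-Hi-k] → (3, 3)
vs M/Mid/D: Rowan plays r → Colm plays Mid at [r] → Rowan plays H at [r-Mid] → (1, 2)
vs M/Mid/B: Rowan plays r → Colm plays Mid at [r] → Rowan plays H at [r-Mid] → (1, 2)

(6,5) (3,3) (1,2) (1,2) (6,5) (3,3) (1,2) (1,2)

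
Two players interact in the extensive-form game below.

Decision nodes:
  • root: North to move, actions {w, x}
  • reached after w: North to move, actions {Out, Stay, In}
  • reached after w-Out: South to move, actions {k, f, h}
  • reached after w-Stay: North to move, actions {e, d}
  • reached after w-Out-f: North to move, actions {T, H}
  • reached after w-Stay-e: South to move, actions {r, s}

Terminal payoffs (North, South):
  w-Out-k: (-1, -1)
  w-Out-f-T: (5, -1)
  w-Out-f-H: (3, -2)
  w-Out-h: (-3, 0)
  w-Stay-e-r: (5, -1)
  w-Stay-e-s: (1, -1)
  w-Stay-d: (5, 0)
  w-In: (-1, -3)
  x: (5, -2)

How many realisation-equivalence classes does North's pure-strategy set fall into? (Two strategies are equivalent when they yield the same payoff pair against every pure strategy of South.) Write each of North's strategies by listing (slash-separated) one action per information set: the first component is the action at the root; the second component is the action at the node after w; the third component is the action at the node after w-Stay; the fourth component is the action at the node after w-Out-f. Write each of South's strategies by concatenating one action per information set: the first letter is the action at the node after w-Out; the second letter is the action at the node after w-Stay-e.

North has 24 pure strategies: w/Out/e/T, w/Out/e/H, w/Out/d/T, w/Out/d/H, w/Stay/e/T, w/Stay/e/H, w/Stay/d/T, w/Stay/d/H, w/In/e/T, w/In/e/H, w/In/d/T, w/In/d/H, x/Out/e/T, x/Out/e/H, x/Out/d/T, x/Out/d/H, x/Stay/e/T, x/Stay/e/H, x/Stay/d/T, x/Stay/d/H, x/In/e/T, x/In/e/H, x/In/d/T, x/In/d/H. Columns: kr, ks, fr, fs, hr, hs.
{w/Out/e/T, w/Out/d/T} → row (-1,-1) (-1,-1) (5,-1) (5,-1) (-3,0) (-3,0)
{w/Out/e/H, w/Out/d/H} → row (-1,-1) (-1,-1) (3,-2) (3,-2) (-3,0) (-3,0)
{w/Stay/e/T, w/Stay/e/H} → row (5,-1) (1,-1) (5,-1) (1,-1) (5,-1) (1,-1)
{w/Stay/d/T, w/Stay/d/H} → row (5,0) (5,0) (5,0) (5,0) (5,0) (5,0)
{w/In/e/T, w/In/e/H, w/In/d/T, w/In/d/H} → row (-1,-3) (-1,-3) (-1,-3) (-1,-3) (-1,-3) (-1,-3)
{x/Out/e/T, x/Out/e/H, x/Out/d/T, x/Out/d/H, x/Stay/e/T, x/Stay/e/H, x/Stay/d/T, x/Stay/d/H, x/In/e/T, x/In/e/H, x/In/d/T, x/In/d/H} → row (5,-2) (5,-2) (5,-2) (5,-2) (5,-2) (5,-2)
That's 6 distinct rows out of 24 strategies.

6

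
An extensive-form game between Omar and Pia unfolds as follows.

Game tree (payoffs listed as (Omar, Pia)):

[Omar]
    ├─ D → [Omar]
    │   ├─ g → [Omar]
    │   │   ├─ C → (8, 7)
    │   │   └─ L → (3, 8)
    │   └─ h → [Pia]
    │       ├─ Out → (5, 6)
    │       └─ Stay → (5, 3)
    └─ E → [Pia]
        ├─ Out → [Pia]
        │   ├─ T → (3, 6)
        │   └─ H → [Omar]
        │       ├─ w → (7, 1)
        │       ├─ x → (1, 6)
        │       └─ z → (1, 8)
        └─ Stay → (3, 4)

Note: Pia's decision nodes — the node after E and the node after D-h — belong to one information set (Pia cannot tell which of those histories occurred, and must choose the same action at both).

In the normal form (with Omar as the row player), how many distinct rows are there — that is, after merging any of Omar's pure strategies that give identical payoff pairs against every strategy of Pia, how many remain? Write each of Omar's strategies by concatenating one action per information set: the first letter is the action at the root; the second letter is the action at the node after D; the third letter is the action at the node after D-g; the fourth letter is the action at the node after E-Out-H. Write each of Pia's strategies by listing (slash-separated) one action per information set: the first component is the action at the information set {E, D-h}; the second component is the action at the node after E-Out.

Omar has 24 pure strategies: DgCw, DgCx, DgCz, DgLw, DgLx, DgLz, DhCw, DhCx, DhCz, DhLw, DhLx, DhLz, EgCw, EgCx, EgCz, EgLw, EgLx, EgLz, EhCw, EhCx, EhCz, EhLw, EhLx, EhLz. Columns: Out/T, Out/H, Stay/T, Stay/H.
{DgCw, DgCx, DgCz} → row (8,7) (8,7) (8,7) (8,7)
{DgLw, DgLx, DgLz} → row (3,8) (3,8) (3,8) (3,8)
{DhCw, DhCx, DhCz, DhLw, DhLx, DhLz} → row (5,6) (5,6) (5,3) (5,3)
{EgCw, EgLw, EhCw, EhLw} → row (3,6) (7,1) (3,4) (3,4)
{EgCx, EgLx, EhCx, EhLx} → row (3,6) (1,6) (3,4) (3,4)
{EgCz, EgLz, EhCz, EhLz} → row (3,6) (1,8) (3,4) (3,4)
That's 6 distinct rows out of 24 strategies.

6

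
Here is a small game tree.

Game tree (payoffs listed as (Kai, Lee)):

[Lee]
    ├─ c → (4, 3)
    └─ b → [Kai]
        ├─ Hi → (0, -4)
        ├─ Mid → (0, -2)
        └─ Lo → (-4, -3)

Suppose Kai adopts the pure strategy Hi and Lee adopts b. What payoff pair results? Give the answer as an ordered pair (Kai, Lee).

Trace the play path from the root:
  Lee plays b
  Kai plays Hi at [b]
→ terminal payoff (0, -4).

(0, -4)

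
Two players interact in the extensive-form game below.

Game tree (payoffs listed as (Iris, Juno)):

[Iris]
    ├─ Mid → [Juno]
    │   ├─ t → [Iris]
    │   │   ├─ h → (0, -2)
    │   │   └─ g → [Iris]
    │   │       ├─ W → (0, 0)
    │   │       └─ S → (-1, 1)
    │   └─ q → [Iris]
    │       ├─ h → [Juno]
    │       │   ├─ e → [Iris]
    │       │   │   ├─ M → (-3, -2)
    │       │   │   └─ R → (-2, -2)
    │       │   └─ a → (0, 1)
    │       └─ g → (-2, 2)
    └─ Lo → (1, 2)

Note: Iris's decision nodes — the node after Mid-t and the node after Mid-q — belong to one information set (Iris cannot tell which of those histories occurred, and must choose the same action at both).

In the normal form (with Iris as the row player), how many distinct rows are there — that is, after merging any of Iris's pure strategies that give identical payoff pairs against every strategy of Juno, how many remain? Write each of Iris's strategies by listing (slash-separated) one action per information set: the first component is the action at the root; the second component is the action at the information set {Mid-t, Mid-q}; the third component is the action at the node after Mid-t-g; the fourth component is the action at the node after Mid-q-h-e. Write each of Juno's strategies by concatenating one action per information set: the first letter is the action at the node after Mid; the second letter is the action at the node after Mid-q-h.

Iris has 16 pure strategies: Mid/h/W/M, Mid/h/W/R, Mid/h/S/M, Mid/h/S/R, Mid/g/W/M, Mid/g/W/R, Mid/g/S/M, Mid/g/S/R, Lo/h/W/M, Lo/h/W/R, Lo/h/S/M, Lo/h/S/R, Lo/g/W/M, Lo/g/W/R, Lo/g/S/M, Lo/g/S/R. Columns: te, ta, qe, qa.
{Mid/h/W/M, Mid/h/S/M} → row (0,-2) (0,-2) (-3,-2) (0,1)
{Mid/h/W/R, Mid/h/S/R} → row (0,-2) (0,-2) (-2,-2) (0,1)
{Mid/g/W/M, Mid/g/W/R} → row (0,0) (0,0) (-2,2) (-2,2)
{Mid/g/S/M, Mid/g/S/R} → row (-1,1) (-1,1) (-2,2) (-2,2)
{Lo/h/W/M, Lo/h/W/R, Lo/h/S/M, Lo/h/S/R, Lo/g/W/M, Lo/g/W/R, Lo/g/S/M, Lo/g/S/R} → row (1,2) (1,2) (1,2) (1,2)
That's 5 distinct rows out of 16 strategies.

5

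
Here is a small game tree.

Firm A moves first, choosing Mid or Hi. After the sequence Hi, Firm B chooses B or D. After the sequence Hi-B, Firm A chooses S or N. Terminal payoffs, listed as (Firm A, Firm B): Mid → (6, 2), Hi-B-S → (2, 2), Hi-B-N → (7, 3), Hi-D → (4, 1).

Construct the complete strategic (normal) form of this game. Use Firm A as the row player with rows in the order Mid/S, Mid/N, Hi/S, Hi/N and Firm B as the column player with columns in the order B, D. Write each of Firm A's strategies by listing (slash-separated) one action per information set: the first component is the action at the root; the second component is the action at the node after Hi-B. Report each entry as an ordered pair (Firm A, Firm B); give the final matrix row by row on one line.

             B        D
Mid/S    (6,2)    (6,2)
Mid/N    (6,2)    (6,2)
 Hi/S    (2,2)    (4,1)
 Hi/N    (7,3)    (4,1)

Mid/S: (6,2) (6,2) | Mid/N: (6,2) (6,2) | Hi/S: (2,2) (4,1) | Hi/N: (7,3) (4,1)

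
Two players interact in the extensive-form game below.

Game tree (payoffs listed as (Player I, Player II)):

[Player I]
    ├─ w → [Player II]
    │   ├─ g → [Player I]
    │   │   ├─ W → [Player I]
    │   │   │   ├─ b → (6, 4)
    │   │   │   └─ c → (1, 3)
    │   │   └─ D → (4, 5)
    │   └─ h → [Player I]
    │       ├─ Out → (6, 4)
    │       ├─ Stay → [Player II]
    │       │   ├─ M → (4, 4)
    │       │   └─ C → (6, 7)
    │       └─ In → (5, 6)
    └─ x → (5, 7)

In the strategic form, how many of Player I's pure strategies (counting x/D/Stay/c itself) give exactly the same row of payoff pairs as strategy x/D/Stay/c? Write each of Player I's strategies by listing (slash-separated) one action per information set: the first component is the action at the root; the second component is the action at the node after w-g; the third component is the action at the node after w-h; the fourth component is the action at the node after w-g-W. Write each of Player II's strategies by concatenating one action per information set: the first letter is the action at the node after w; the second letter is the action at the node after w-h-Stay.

12

Row for x/D/Stay/c (columns gM, gC, hM, hC): (5,7) (5,7) (5,7) (5,7).
Under x/D/Stay/c, Player I's choice at the node after w-g and at the node after w-h and at the node after w-g-W can never be reached regardless of what Player II does, so varying those choices leaves every outcome unchanged.
Holding the reachable choices fixed and varying the unreachable ones freely already gives 2 × 3 × 2 = 12 equivalent strategies.
No other strategy reproduces this row, so those 12 are the full class: x/W/Out/b, x/W/Out/c, x/W/Stay/b, x/W/Stay/c, x/W/In/b, x/W/In/c, x/D/Out/b, x/D/Out/c, x/D/Stay/b, x/D/Stay/c, x/D/In/b, x/D/In/c.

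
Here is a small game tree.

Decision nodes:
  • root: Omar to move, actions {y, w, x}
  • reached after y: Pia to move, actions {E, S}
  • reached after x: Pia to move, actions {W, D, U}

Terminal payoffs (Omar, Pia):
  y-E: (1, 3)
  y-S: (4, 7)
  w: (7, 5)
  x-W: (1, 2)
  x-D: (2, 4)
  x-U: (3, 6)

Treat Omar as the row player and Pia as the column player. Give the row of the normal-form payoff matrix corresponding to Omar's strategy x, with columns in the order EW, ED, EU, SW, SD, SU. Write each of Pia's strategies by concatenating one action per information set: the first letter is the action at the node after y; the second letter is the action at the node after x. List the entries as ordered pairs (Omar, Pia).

vs EW: Omar plays x → Pia plays W at [x] → (1, 2)
vs ED: Omar plays x → Pia plays D at [x] → (2, 4)
vs EU: Omar plays x → Pia plays U at [x] → (3, 6)
vs SW: Omar plays x → Pia plays W at [x] → (1, 2)
vs SD: Omar plays x → Pia plays D at [x] → (2, 4)
vs SU: Omar plays x → Pia plays U at [x] → (3, 6)

(1,2) (2,4) (3,6) (1,2) (2,4) (3,6)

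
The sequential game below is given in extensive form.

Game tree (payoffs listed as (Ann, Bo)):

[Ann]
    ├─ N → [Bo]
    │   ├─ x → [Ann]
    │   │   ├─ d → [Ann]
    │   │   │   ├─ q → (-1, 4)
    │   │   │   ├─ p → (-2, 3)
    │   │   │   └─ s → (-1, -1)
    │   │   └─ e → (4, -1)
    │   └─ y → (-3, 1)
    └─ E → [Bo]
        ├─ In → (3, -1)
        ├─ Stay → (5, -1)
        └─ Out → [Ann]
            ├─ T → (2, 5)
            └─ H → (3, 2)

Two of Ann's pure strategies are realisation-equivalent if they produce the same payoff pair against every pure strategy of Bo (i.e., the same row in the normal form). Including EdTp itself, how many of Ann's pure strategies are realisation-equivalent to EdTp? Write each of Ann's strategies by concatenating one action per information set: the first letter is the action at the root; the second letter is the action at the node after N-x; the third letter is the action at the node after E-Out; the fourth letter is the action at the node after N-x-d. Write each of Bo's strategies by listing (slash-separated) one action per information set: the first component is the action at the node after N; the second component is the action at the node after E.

Row for EdTp (columns x/In, x/Stay, x/Out, y/In, y/Stay, y/Out): (3,-1) (5,-1) (2,5) (3,-1) (5,-1) (2,5).
Under EdTp, Ann's choice at the node after N-x and at the node after N-x-d can never be reached regardless of what Bo does, so varying those choices leaves every outcome unchanged.
Holding the reachable choices fixed and varying the unreachable ones freely already gives 2 × 3 = 6 equivalent strategies.
No other strategy reproduces this row, so those 6 are the full class: EdTq, EdTp, EdTs, EeTq, EeTp, EeTs.

6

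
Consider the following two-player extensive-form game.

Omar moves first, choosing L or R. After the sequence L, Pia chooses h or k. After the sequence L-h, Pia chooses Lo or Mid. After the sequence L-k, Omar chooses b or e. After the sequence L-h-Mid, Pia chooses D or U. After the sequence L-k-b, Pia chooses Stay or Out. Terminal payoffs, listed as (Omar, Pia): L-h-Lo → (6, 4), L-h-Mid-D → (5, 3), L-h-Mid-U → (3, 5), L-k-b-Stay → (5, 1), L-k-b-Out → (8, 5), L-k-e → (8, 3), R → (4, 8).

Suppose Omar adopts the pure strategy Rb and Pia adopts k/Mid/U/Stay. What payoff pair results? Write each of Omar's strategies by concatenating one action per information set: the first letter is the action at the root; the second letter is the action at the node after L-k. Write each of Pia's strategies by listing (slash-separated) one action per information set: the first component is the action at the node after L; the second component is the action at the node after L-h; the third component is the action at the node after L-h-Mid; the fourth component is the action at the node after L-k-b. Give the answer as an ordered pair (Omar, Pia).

Trace the play path from the root:
  Omar plays R
→ terminal payoff (4, 8).
(Omar's choice at the node after L-k is never reached on this path, so it doesn't affect the outcome.)

(4, 8)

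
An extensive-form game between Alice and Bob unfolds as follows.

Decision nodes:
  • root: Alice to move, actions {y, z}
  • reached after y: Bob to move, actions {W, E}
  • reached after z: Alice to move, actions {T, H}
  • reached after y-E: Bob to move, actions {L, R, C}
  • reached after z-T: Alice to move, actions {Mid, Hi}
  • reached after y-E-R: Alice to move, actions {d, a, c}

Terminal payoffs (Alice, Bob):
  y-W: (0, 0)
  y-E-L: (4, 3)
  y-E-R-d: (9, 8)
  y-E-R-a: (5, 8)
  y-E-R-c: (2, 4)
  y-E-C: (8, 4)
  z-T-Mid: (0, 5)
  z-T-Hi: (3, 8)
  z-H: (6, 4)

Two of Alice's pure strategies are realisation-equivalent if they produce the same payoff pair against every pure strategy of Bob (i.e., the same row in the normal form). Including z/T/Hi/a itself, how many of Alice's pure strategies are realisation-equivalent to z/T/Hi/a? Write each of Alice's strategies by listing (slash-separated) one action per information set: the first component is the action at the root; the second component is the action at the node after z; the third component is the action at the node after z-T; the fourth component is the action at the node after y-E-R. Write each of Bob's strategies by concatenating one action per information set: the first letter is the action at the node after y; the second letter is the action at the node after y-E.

Row for z/T/Hi/a (columns WL, WR, WC, EL, ER, EC): (3,8) (3,8) (3,8) (3,8) (3,8) (3,8).
Under z/T/Hi/a, Alice's choice at the node after y-E-R can never be reached regardless of what Bob does, so varying those choices leaves every outcome unchanged.
Holding the reachable choices fixed and varying the unreachable one freely already gives 3 equivalent strategies.
No other strategy reproduces this row, so those 3 are the full class: z/T/Hi/d, z/T/Hi/a, z/T/Hi/c.

3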